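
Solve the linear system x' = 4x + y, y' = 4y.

Coefficient matrix A = [[4, 1], [0, 4]].
Characteristic polynomial det(A - λI) = λ^2 - 8λ + 16 = 0.
Single eigenvalue λ = 4 with algebraic multiplicity 2.
Eigenvector v = (-1,0); generalized eigenvector w with (A-λI)w=v is (3,-1).
General solution: e^(4t)[c_1·v + c_2·(t·v + w)].

x(t) = -c_1e^(4t) - c_2te^(4t) + 3c_2e^(4t), y(t) = -c_2e^(4t)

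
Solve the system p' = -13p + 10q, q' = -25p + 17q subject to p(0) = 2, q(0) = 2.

p(t) = -2e^(2t)sin(5t) + 2e^(2t)cos(5t), q(t) = -4e^(2t)sin(5t) + 2e^(2t)cos(5t)

Coefficient matrix A = [[-13, 10], [-25, 17]].
Characteristic polynomial det(A - λI) = λ^2 - 4λ + 29 = 0.
Eigenvalues λ = 2 ± 5i (complex conjugate pair).
For λ=2+5i: an eigenvector is (-1,-2) - i(-1,-1) = (-1 + i, -2 + i).
A real fundamental pair from Re and Im of e^((2+5i)t)v: X_1 = e^(2t)(cos(5t)·(-1,-2) + sin(5t)·(-1,-1)), X_2 = e^(2t)(sin(5t)·(-1,-2) - cos(5t)·(-1,-1)).
General solution: K_1X_1 + K_2X_2.
Applying p(0)=2, q(0)=2 gives K_1=0, K_2=2.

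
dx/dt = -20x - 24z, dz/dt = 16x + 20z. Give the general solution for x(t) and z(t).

x(t) = C_1e^(4t) + 3C_2e^(-4t), z(t) = -C_1e^(4t) - 2C_2e^(-4t)

Coefficient matrix A = [[-20, -24], [16, 20]].
Characteristic polynomial det(A - λI) = λ^2 - 16 = 0.
Eigenvalues λ = 4, -4.
For λ=4: (A-λI) row 1 is [-24, -24], so an eigenvector is (1, -1).
For λ=-4: (A-λI) row 1 is [-16, -24], so an eigenvector is (3, -2).
General solution: C_1e^(4t)(1,-1) + C_2e^(-4t)(3,-2).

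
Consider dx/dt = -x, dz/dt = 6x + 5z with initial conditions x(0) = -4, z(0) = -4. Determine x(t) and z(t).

x(t) = -4e^(-t), z(t) = -8e^(5t) + 4e^(-t)

Coefficient matrix A = [[-1, 0], [6, 5]].
Characteristic polynomial det(A - λI) = λ^2 - 4λ - 5 = 0.
Eigenvalues λ = 5, -1.
For λ=5: (A-λI) row 1 is [-6, 0], so an eigenvector is (0, -1).
For λ=-1: (A-λI) row 2 is [6, 6], so an eigenvector is (1, -1).
General solution: K_1e^(5t)(0,-1) + K_2e^(-t)(1,-1).
Applying x(0)=-4, z(0)=-4 gives K_1=8, K_2=-4.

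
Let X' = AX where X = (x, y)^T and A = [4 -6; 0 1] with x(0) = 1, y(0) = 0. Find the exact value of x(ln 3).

A = [[4,-6],[0,1]]; eigenvalues λ = 1, 4.
Eigenvectors: (-2,-1) for λ=1, (1,0) for λ=4.
From the initial condition, c_1 = 0, c_2 = 1.
x(ln 3) = (0)(3^1)(-2) + (1)(3^4)(1) = 81.

81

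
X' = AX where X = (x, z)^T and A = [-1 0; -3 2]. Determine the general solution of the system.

Coefficient matrix A = [[-1, 0], [-3, 2]].
Characteristic polynomial det(A - λI) = λ^2 - λ - 2 = 0.
Eigenvalues λ = 2, -1.
For λ=2: (A-λI) row 1 is [-3, 0], so an eigenvector is (0, -1).
For λ=-1: (A-λI) row 2 is [-3, 3], so an eigenvector is (1, 1).
General solution: c_1e^(2t)(0,-1) + c_2e^(-t)(1,1).

x(t) = c_2e^(-t), z(t) = -c_1e^(2t) + c_2e^(-t)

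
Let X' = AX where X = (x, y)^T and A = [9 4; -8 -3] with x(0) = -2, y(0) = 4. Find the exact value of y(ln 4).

A = [[9,4],[-8,-3]]; eigenvalues λ = 5, 1.
Eigenvectors: (-1,1) for λ=5, (-1,2) for λ=1.
From the initial condition, c_1 = 0, c_2 = 2.
y(ln 4) = (0)(4^5)(1) + (2)(4^1)(2) = 16.

16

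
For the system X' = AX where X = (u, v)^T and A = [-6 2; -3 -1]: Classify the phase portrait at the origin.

stable node

A = [[-6,2],[-3,-1]]; det(A-λI) = λ^2 + 7λ + 12.
λ = -3, -4: both negative.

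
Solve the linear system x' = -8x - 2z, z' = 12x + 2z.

x(t) = -K_1e^(-2t) + K_2e^(-4t), z(t) = 3K_1e^(-2t) - 2K_2e^(-4t)

Coefficient matrix A = [[-8, -2], [12, 2]].
Characteristic polynomial det(A - λI) = λ^2 + 6λ + 8 = 0.
Eigenvalues λ = -2, -4.
For λ=-2: (A-λI) row 1 is [-6, -2], so an eigenvector is (-1, 3).
For λ=-4: (A-λI) row 1 is [-4, -2], so an eigenvector is (1, -2).
General solution: K_1e^(-2t)(-1,3) + K_2e^(-4t)(1,-2).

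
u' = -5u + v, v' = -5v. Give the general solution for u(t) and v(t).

Coefficient matrix A = [[-5, 1], [0, -5]].
Characteristic polynomial det(A - λI) = λ^2 + 10λ + 25 = 0.
Single eigenvalue λ = -5 with algebraic multiplicity 2.
Eigenvector v = (-1,0); generalized eigenvector w with (A-λI)w=v is (3,-1).
General solution: e^(-5t)[C_1·v + C_2·(t·v + w)].

u(t) = -C_1e^(-5t) - C_2te^(-5t) + 3C_2e^(-5t), v(t) = -C_2e^(-5t)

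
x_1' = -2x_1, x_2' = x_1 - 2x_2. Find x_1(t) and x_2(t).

x_1(t) = c_2e^(-2t), x_2(t) = c_1e^(-2t) + c_2te^(-2t) + 3c_2e^(-2t)

Coefficient matrix A = [[-2, 0], [1, -2]].
Characteristic polynomial det(A - λI) = λ^2 + 4λ + 4 = 0.
Single eigenvalue λ = -2 with algebraic multiplicity 2.
Eigenvector v = (0,1); generalized eigenvector w with (A-λI)w=v is (1,3).
General solution: e^(-2t)[c_1·v + c_2·(t·v + w)].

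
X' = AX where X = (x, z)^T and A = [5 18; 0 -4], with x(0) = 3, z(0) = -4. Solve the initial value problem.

Coefficient matrix A = [[5, 18], [0, -4]].
Characteristic polynomial det(A - λI) = λ^2 - λ - 20 = 0.
Eigenvalues λ = -4, 5.
For λ=-4: (A-λI) row 1 is [9, 18], so an eigenvector is (-2, 1).
For λ=5: (A-λI) row 1 is [0, 18], so an eigenvector is (1, 0).
General solution: C_1e^(-4t)(-2,1) + C_2e^(5t)(1,0).
Applying x(0)=3, z(0)=-4 gives C_1=-4, C_2=-5.

x(t) = -5e^(5t) + 8e^(-4t), z(t) = -4e^(-4t)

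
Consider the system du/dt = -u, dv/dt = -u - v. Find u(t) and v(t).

u(t) = -C_2e^(-t), v(t) = C_1e^(-t) + C_2te^(-t) + 2C_2e^(-t)

Coefficient matrix A = [[-1, 0], [-1, -1]].
Characteristic polynomial det(A - λI) = λ^2 + 2λ + 1 = 0.
Single eigenvalue λ = -1 with algebraic multiplicity 2.
Eigenvector v = (0,1); generalized eigenvector w with (A-λI)w=v is (-1,2).
General solution: e^(-t)[C_1·v + C_2·(t·v + w)].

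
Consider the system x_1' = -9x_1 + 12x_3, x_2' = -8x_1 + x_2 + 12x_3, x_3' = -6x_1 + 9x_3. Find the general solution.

Coefficient matrix A = [[-9, 0, 12], [-8, 1, 12], [-6, 0, 9]].
det(A - λI) = 0 gives eigenvalues λ = 3, 1, -3.
For λ=3: eigenvector (1,2,1).
For λ=1: eigenvector (0,1,0).
For λ=-3: eigenvector (-2,-1,-1).
General solution: C_1e^(3t)(1,2,1) + C_2e^(t)(0,1,0) + C_3e^(-3t)(-2,-1,-1).

x_1(t) = C_1e^(3t) - 2C_3e^(-3t), x_2(t) = 2C_1e^(3t) + C_2e^(t) - C_3e^(-3t), x_3(t) = C_1e^(3t) - C_3e^(-3t)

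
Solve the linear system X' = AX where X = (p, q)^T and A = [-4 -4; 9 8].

Coefficient matrix A = [[-4, -4], [9, 8]].
Characteristic polynomial det(A - λI) = λ^2 - 4λ + 4 = 0.
Single eigenvalue λ = 2 with algebraic multiplicity 2.
Eigenvector v = (2,-3); generalized eigenvector w with (A-λI)w=v is (-1,1).
General solution: e^(2t)[c_1·v + c_2·(t·v + w)].

p(t) = 2c_1e^(2t) + 2c_2te^(2t) - c_2e^(2t), q(t) = -3c_1e^(2t) - 3c_2te^(2t) + c_2e^(2t)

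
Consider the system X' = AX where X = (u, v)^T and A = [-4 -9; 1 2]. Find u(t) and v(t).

u(t) = -3C_1e^(-t) - 3C_2te^(-t) - 2C_2e^(-t), v(t) = C_1e^(-t) + C_2te^(-t) + C_2e^(-t)

Coefficient matrix A = [[-4, -9], [1, 2]].
Characteristic polynomial det(A - λI) = λ^2 + 2λ + 1 = 0.
Single eigenvalue λ = -1 with algebraic multiplicity 2.
Eigenvector v = (-3,1); generalized eigenvector w with (A-λI)w=v is (-2,1).
General solution: e^(-t)[C_1·v + C_2·(t·v + w)].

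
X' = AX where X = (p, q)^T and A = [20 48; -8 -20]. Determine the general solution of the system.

Coefficient matrix A = [[20, 48], [-8, -20]].
Characteristic polynomial det(A - λI) = λ^2 - 16 = 0.
Eigenvalues λ = -4, 4.
For λ=-4: (A-λI) row 1 is [24, 48], so an eigenvector is (2, -1).
For λ=4: (A-λI) row 1 is [16, 48], so an eigenvector is (3, -1).
General solution: C_1e^(-4t)(2,-1) + C_2e^(4t)(3,-1).

p(t) = 2C_1e^(-4t) + 3C_2e^(4t), q(t) = -C_1e^(-4t) - C_2e^(4t)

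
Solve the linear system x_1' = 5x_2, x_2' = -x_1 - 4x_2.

x_1(t) = 2K_1e^(-2t)sin(t) + K_1e^(-2t)cos(t) + K_2e^(-2t)sin(t) - 2K_2e^(-2t)cos(t), x_2(t) = -K_1e^(-2t)sin(t) + K_2e^(-2t)cos(t)

Coefficient matrix A = [[0, 5], [-1, -4]].
Characteristic polynomial det(A - λI) = λ^2 + 4λ + 5 = 0.
Eigenvalues λ = -2 ± i (complex conjugate pair).
For λ=-2+i: an eigenvector is (1,0) - i(2,-1) = (1 - 2i, 0 + i).
A real fundamental pair from Re and Im of e^((-2+i)t)v: X_1 = e^(-2t)(cos(t)·(1,0) + sin(t)·(2,-1)), X_2 = e^(-2t)(sin(t)·(1,0) - cos(t)·(2,-1)).
General solution: K_1X_1 + K_2X_2.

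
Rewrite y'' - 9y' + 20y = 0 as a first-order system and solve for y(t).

y(t) = K_1e^(4t) + K_2e^(5t)

Let x_1 = y, x_2 = y'. Then x_1' = x_2 and x_2' = -20x_1 + 9x_2.
A = [[0,1],[-20,9]]; det(A-λI) = λ^2 - 9λ + 20.
Eigenvalues λ = 4, 5 with eigenvectors (1,4), (1,5).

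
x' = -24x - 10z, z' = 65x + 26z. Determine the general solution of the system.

Coefficient matrix A = [[-24, -10], [65, 26]].
Characteristic polynomial det(A - λI) = λ^2 - 2λ + 26 = 0.
Eigenvalues λ = 1 ± 5i (complex conjugate pair).
For λ=1+5i: an eigenvector is (1,-3) - i(1,-2) = (1 - i, -3 + 2i).
A real fundamental pair from Re and Im of e^((1+5i)t)v: X_1 = e^(t)(cos(5t)·(1,-3) + sin(5t)·(1,-2)), X_2 = e^(t)(sin(5t)·(1,-3) - cos(5t)·(1,-2)).
General solution: c_1X_1 + c_2X_2.

x(t) = c_1e^(t)sin(5t) + c_1e^(t)cos(5t) + c_2e^(t)sin(5t) - c_2e^(t)cos(5t), z(t) = -2c_1e^(t)sin(5t) - 3c_1e^(t)cos(5t) - 3c_2e^(t)sin(5t) + 2c_2e^(t)cos(5t)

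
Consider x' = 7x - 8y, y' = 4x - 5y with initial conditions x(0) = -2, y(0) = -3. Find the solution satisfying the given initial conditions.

x(t) = 2e^(3t) - 4e^(-t), y(t) = e^(3t) - 4e^(-t)

Coefficient matrix A = [[7, -8], [4, -5]].
Characteristic polynomial det(A - λI) = λ^2 - 2λ - 3 = 0.
Eigenvalues λ = -1, 3.
For λ=-1: (A-λI) row 1 is [8, -8], so an eigenvector is (1, 1).
For λ=3: (A-λI) row 1 is [4, -8], so an eigenvector is (2, 1).
General solution: K_1e^(-t)(1,1) + K_2e^(3t)(2,1).
Applying x(0)=-2, y(0)=-3 gives K_1=-4, K_2=1.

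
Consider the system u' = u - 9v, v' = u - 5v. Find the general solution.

u(t) = -3K_1e^(-2t) - 3K_2te^(-2t) + 2K_2e^(-2t), v(t) = -K_1e^(-2t) - K_2te^(-2t) + K_2e^(-2t)

Coefficient matrix A = [[1, -9], [1, -5]].
Characteristic polynomial det(A - λI) = λ^2 + 4λ + 4 = 0.
Single eigenvalue λ = -2 with algebraic multiplicity 2.
Eigenvector v = (-3,-1); generalized eigenvector w with (A-λI)w=v is (2,1).
General solution: e^(-2t)[K_1·v + K_2·(t·v + w)].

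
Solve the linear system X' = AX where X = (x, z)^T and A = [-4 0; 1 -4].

Coefficient matrix A = [[-4, 0], [1, -4]].
Characteristic polynomial det(A - λI) = λ^2 + 8λ + 16 = 0.
Single eigenvalue λ = -4 with algebraic multiplicity 2.
Eigenvector v = (0,-1); generalized eigenvector w with (A-λI)w=v is (-1,1).
General solution: e^(-4t)[c_1·v + c_2·(t·v + w)].

x(t) = -c_2e^(-4t), z(t) = -c_1e^(-4t) - c_2te^(-4t) + c_2e^(-4t)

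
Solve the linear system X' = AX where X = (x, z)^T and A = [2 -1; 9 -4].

x(t) = -c_1e^(-t) - c_2te^(-t) - c_2e^(-t), z(t) = -3c_1e^(-t) - 3c_2te^(-t) - 2c_2e^(-t)

Coefficient matrix A = [[2, -1], [9, -4]].
Characteristic polynomial det(A - λI) = λ^2 + 2λ + 1 = 0.
Single eigenvalue λ = -1 with algebraic multiplicity 2.
Eigenvector v = (-1,-3); generalized eigenvector w with (A-λI)w=v is (-1,-2).
General solution: e^(-t)[c_1·v + c_2·(t·v + w)].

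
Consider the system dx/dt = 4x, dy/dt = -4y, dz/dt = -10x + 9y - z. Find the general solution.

x(t) = K_1e^(4t), y(t) = K_2e^(-4t), z(t) = -2K_1e^(4t) - 3K_2e^(-4t) + K_3e^(-t)

Coefficient matrix A = [[4, 0, 0], [0, -4, 0], [-10, 9, -1]].
det(A - λI) = 0 gives eigenvalues λ = 4, -4, -1.
For λ=4: eigenvector (1,0,-2).
For λ=-4: eigenvector (0,1,-3).
For λ=-1: eigenvector (0,0,1).
General solution: K_1e^(4t)(1,0,-2) + K_2e^(-4t)(0,1,-3) + K_3e^(-t)(0,0,1).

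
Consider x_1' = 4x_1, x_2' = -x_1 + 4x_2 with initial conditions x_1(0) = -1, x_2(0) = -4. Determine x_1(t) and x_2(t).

Coefficient matrix A = [[4, 0], [-1, 4]].
Characteristic polynomial det(A - λI) = λ^2 - 8λ + 16 = 0.
Single eigenvalue λ = 4 with algebraic multiplicity 2.
Eigenvector v = (0,1); generalized eigenvector w with (A-λI)w=v is (-1,-3).
General solution: e^(4t)[c_1·v + c_2·(t·v + w)].
Applying x_1(0)=-1, x_2(0)=-4 gives c_1=-1, c_2=1.

x_1(t) = -e^(4t), x_2(t) = te^(4t) - 4e^(4t)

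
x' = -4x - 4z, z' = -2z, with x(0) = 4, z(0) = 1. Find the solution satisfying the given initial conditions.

x(t) = -2e^(-2t) + 6e^(-4t), z(t) = e^(-2t)

Coefficient matrix A = [[-4, -4], [0, -2]].
Characteristic polynomial det(A - λI) = λ^2 + 6λ + 8 = 0.
Eigenvalues λ = -4, -2.
For λ=-4: (A-λI) row 1 is [0, -4], so an eigenvector is (-1, 0).
For λ=-2: (A-λI) row 1 is [-2, -4], so an eigenvector is (2, -1).
General solution: c_1e^(-4t)(-1,0) + c_2e^(-2t)(2,-1).
Applying x(0)=4, z(0)=1 gives c_1=-6, c_2=-1.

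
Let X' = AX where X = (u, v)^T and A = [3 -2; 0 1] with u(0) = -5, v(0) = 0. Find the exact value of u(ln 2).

A = [[3,-2],[0,1]]; eigenvalues λ = 3, 1.
Eigenvectors: (-1,0) for λ=3, (1,1) for λ=1.
From the initial condition, c_1 = 5, c_2 = 0.
u(ln 2) = (5)(2^3)(-1) + (0)(2^1)(1) = -40.

-40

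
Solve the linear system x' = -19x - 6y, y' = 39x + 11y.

Coefficient matrix A = [[-19, -6], [39, 11]].
Characteristic polynomial det(A - λI) = λ^2 + 8λ + 25 = 0.
Eigenvalues λ = -4 ± 3i (complex conjugate pair).
For λ=-4+3i: an eigenvector is (1,-2) - i(-1,3) = (1 + i, -2 - 3i).
A real fundamental pair from Re and Im of e^((-4+3i)t)v: X_1 = e^(-4t)(cos(3t)·(1,-2) + sin(3t)·(-1,3)), X_2 = e^(-4t)(sin(3t)·(1,-2) - cos(3t)·(-1,3)).
General solution: C_1X_1 + C_2X_2.

x(t) = -C_1e^(-4t)sin(3t) + C_1e^(-4t)cos(3t) + C_2e^(-4t)sin(3t) + C_2e^(-4t)cos(3t), y(t) = 3C_1e^(-4t)sin(3t) - 2C_1e^(-4t)cos(3t) - 2C_2e^(-4t)sin(3t) - 3C_2e^(-4t)cos(3t)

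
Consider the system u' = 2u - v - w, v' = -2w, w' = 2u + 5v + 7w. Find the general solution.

Coefficient matrix A = [[2, -1, -1], [0, 0, -2], [2, 5, 7]].
det(A - λI) = 0 gives eigenvalues λ = 4, 2, 3.
For λ=4: eigenvector (1,2,-4).
For λ=2: eigenvector (0,1,-1).
For λ=3: eigenvector (1,2,-3).
General solution: K_1e^(4t)(1,2,-4) + K_2e^(2t)(0,1,-1) + K_3e^(3t)(1,2,-3).

u(t) = K_1e^(4t) + K_3e^(3t), v(t) = 2K_1e^(4t) + K_2e^(2t) + 2K_3e^(3t), w(t) = -4K_1e^(4t) - K_2e^(2t) - 3K_3e^(3t)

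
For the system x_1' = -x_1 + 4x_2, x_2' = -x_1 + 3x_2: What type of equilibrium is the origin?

unstable improper node

A = [[-1,4],[-1,3]]; det(A-λI) = λ^2 - 2λ + 1.
repeated λ = 1 with a single eigenvector.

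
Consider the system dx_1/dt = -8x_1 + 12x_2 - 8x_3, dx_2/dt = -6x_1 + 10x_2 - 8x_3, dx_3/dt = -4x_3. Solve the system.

Coefficient matrix A = [[-8, 12, -8], [-6, 10, -8], [0, 0, -4]].
det(A - λI) = 0 gives eigenvalues λ = -2, 4, -4.
For λ=-2: eigenvector (-2,-1,0).
For λ=4: eigenvector (1,1,0).
For λ=-4: eigenvector (1,1,1).
General solution: c_1e^(-2t)(-2,-1,0) + c_2e^(4t)(1,1,0) + c_3e^(-4t)(1,1,1).

x_1(t) = -2c_1e^(-2t) + c_2e^(4t) + c_3e^(-4t), x_2(t) = -c_1e^(-2t) + c_2e^(4t) + c_3e^(-4t), x_3(t) = c_3e^(-4t)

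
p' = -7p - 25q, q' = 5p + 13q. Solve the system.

Coefficient matrix A = [[-7, -25], [5, 13]].
Characteristic polynomial det(A - λI) = λ^2 - 6λ + 34 = 0.
Eigenvalues λ = 3 ± 5i (complex conjugate pair).
For λ=3+5i: an eigenvector is (-1,0) - i(2,-1) = (-1 - 2i, 0 + i).
A real fundamental pair from Re and Im of e^((3+5i)t)v: X_1 = e^(3t)(cos(5t)·(-1,0) + sin(5t)·(2,-1)), X_2 = e^(3t)(sin(5t)·(-1,0) - cos(5t)·(2,-1)).
General solution: C_1X_1 + C_2X_2.

p(t) = 2C_1e^(3t)sin(5t) - C_1e^(3t)cos(5t) - C_2e^(3t)sin(5t) - 2C_2e^(3t)cos(5t), q(t) = -C_1e^(3t)sin(5t) + C_2e^(3t)cos(5t)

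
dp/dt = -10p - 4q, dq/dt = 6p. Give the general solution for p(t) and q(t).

p(t) = c_1e^(-6t) - 2c_2e^(-4t), q(t) = -c_1e^(-6t) + 3c_2e^(-4t)

Coefficient matrix A = [[-10, -4], [6, 0]].
Characteristic polynomial det(A - λI) = λ^2 + 10λ + 24 = 0.
Eigenvalues λ = -6, -4.
For λ=-6: (A-λI) row 1 is [-4, -4], so an eigenvector is (1, -1).
For λ=-4: (A-λI) row 1 is [-6, -4], so an eigenvector is (-2, 3).
General solution: c_1e^(-6t)(1,-1) + c_2e^(-4t)(-2,3).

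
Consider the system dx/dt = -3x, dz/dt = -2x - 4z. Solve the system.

x(t) = -C_1e^(-3t), z(t) = 2C_1e^(-3t) + C_2e^(-4t)

Coefficient matrix A = [[-3, 0], [-2, -4]].
Characteristic polynomial det(A - λI) = λ^2 + 7λ + 12 = 0.
Eigenvalues λ = -3, -4.
For λ=-3: (A-λI) row 2 is [-2, -1], so an eigenvector is (-1, 2).
For λ=-4: (A-λI) row 1 is [1, 0], so an eigenvector is (0, 1).
General solution: C_1e^(-3t)(-1,2) + C_2e^(-4t)(0,1).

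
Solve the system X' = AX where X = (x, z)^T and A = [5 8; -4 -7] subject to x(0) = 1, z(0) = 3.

x(t) = 8e^(t) - 7e^(-3t), z(t) = -4e^(t) + 7e^(-3t)

Coefficient matrix A = [[5, 8], [-4, -7]].
Characteristic polynomial det(A - λI) = λ^2 + 2λ - 3 = 0.
Eigenvalues λ = -3, 1.
For λ=-3: (A-λI) row 1 is [8, 8], so an eigenvector is (1, -1).
For λ=1: (A-λI) row 1 is [4, 8], so an eigenvector is (-2, 1).
General solution: K_1e^(-3t)(1,-1) + K_2e^(t)(-2,1).
Applying x(0)=1, z(0)=3 gives K_1=-7, K_2=-4.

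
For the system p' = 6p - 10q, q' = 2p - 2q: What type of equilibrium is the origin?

A = [[6,-10],[2,-2]]; det(A-λI) = λ^2 - 4λ + 8.
λ = 2 ± 2i: positive real part.

unstable spiral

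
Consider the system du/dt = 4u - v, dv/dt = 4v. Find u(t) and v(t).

Coefficient matrix A = [[4, -1], [0, 4]].
Characteristic polynomial det(A - λI) = λ^2 - 8λ + 16 = 0.
Single eigenvalue λ = 4 with algebraic multiplicity 2.
Eigenvector v = (-1,0); generalized eigenvector w with (A-λI)w=v is (-3,1).
General solution: e^(4t)[c_1·v + c_2·(t·v + w)].

u(t) = -c_1e^(4t) - c_2te^(4t) - 3c_2e^(4t), v(t) = c_2e^(4t)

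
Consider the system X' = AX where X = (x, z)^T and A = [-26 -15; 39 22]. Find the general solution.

x(t) = -K_1e^(-2t)sin(3t) + 2K_1e^(-2t)cos(3t) + 2K_2e^(-2t)sin(3t) + K_2e^(-2t)cos(3t), z(t) = 2K_1e^(-2t)sin(3t) - 3K_1e^(-2t)cos(3t) - 3K_2e^(-2t)sin(3t) - 2K_2e^(-2t)cos(3t)

Coefficient matrix A = [[-26, -15], [39, 22]].
Characteristic polynomial det(A - λI) = λ^2 + 4λ + 13 = 0.
Eigenvalues λ = -2 ± 3i (complex conjugate pair).
For λ=-2+3i: an eigenvector is (2,-3) - i(-1,2) = (2 + i, -3 - 2i).
A real fundamental pair from Re and Im of e^((-2+3i)t)v: X_1 = e^(-2t)(cos(3t)·(2,-3) + sin(3t)·(-1,2)), X_2 = e^(-2t)(sin(3t)·(2,-3) - cos(3t)·(-1,2)).
General solution: K_1X_1 + K_2X_2.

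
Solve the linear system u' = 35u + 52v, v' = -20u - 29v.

u(t) = -3C_1e^(3t)sin(4t) - 2C_1e^(3t)cos(4t) - 2C_2e^(3t)sin(4t) + 3C_2e^(3t)cos(4t), v(t) = 2C_1e^(3t)sin(4t) + C_1e^(3t)cos(4t) + C_2e^(3t)sin(4t) - 2C_2e^(3t)cos(4t)

Coefficient matrix A = [[35, 52], [-20, -29]].
Characteristic polynomial det(A - λI) = λ^2 - 6λ + 25 = 0.
Eigenvalues λ = 3 ± 4i (complex conjugate pair).
For λ=3+4i: an eigenvector is (-2,1) - i(-3,2) = (-2 + 3i, 1 - 2i).
A real fundamental pair from Re and Im of e^((3+4i)t)v: X_1 = e^(3t)(cos(4t)·(-2,1) + sin(4t)·(-3,2)), X_2 = e^(3t)(sin(4t)·(-2,1) - cos(4t)·(-3,2)).
General solution: C_1X_1 + C_2X_2.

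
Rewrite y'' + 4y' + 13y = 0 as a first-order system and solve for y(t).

Let x_1 = y, x_2 = y'. Then x_1' = x_2 and x_2' = -13x_1 - 4x_2.
A = [[0,1],[-13,-4]]; det(A-λI) = λ^2 + 4λ + 13.
Eigenvalues λ = -2 ± 3i.

y(t) = K_1e^(-2t)cos(3t) + K_2e^(-2t)sin(3t)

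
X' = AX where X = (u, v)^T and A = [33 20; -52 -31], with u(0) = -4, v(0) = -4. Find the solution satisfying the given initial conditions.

u(t) = -52e^(t)sin(4t) - 4e^(t)cos(4t), v(t) = 84e^(t)sin(4t) - 4e^(t)cos(4t)

Coefficient matrix A = [[33, 20], [-52, -31]].
Characteristic polynomial det(A - λI) = λ^2 - 2λ + 17 = 0.
Eigenvalues λ = 1 ± 4i (complex conjugate pair).
For λ=1+4i: an eigenvector is (2,-3) - i(1,-2) = (2 - i, -3 + 2i).
A real fundamental pair from Re and Im of e^((1+4i)t)v: X_1 = e^(t)(cos(4t)·(2,-3) + sin(4t)·(1,-2)), X_2 = e^(t)(sin(4t)·(2,-3) - cos(4t)·(1,-2)).
General solution: C_1X_1 + C_2X_2.
Applying u(0)=-4, v(0)=-4 gives C_1=-12, C_2=-20.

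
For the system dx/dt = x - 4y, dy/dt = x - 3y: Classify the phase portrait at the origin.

stable improper node

A = [[1,-4],[1,-3]]; det(A-λI) = λ^2 + 2λ + 1.
repeated λ = -1 with a single eigenvector.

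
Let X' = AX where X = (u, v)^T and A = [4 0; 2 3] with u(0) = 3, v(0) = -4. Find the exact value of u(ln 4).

A = [[4,0],[2,3]]; eigenvalues λ = 4, 3.
Eigenvectors: (1,2) for λ=4, (0,-1) for λ=3.
From the initial condition, c_1 = 3, c_2 = 10.
u(ln 4) = (3)(4^4)(1) + (10)(4^3)(0) = 768.

768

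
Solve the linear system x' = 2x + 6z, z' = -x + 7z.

Coefficient matrix A = [[2, 6], [-1, 7]].
Characteristic polynomial det(A - λI) = λ^2 - 9λ + 20 = 0.
Eigenvalues λ = 4, 5.
For λ=4: (A-λI) row 1 is [-2, 6], so an eigenvector is (3, 1).
For λ=5: (A-λI) row 1 is [-3, 6], so an eigenvector is (-2, -1).
General solution: K_1e^(4t)(3,1) + K_2e^(5t)(-2,-1).

x(t) = 3K_1e^(4t) - 2K_2e^(5t), z(t) = K_1e^(4t) - K_2e^(5t)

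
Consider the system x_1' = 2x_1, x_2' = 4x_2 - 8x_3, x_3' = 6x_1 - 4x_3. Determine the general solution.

x_1(t) = K_1e^(2t), x_2(t) = 4K_1e^(2t) + K_2e^(4t) + K_3e^(-4t), x_3(t) = K_1e^(2t) + K_3e^(-4t)

Coefficient matrix A = [[2, 0, 0], [0, 4, -8], [6, 0, -4]].
det(A - λI) = 0 gives eigenvalues λ = 2, 4, -4.
For λ=2: eigenvector (1,4,1).
For λ=4: eigenvector (0,1,0).
For λ=-4: eigenvector (0,1,1).
General solution: K_1e^(2t)(1,4,1) + K_2e^(4t)(0,1,0) + K_3e^(-4t)(0,1,1).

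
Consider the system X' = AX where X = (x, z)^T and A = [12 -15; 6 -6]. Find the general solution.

x(t) = -K_1e^(3t)sin(3t) - 2K_1e^(3t)cos(3t) - 2K_2e^(3t)sin(3t) + K_2e^(3t)cos(3t), z(t) = -K_1e^(3t)sin(3t) - K_1e^(3t)cos(3t) - K_2e^(3t)sin(3t) + K_2e^(3t)cos(3t)

Coefficient matrix A = [[12, -15], [6, -6]].
Characteristic polynomial det(A - λI) = λ^2 - 6λ + 18 = 0.
Eigenvalues λ = 3 ± 3i (complex conjugate pair).
For λ=3+3i: an eigenvector is (-2,-1) - i(-1,-1) = (-2 + i, -1 + i).
A real fundamental pair from Re and Im of e^((3+3i)t)v: X_1 = e^(3t)(cos(3t)·(-2,-1) + sin(3t)·(-1,-1)), X_2 = e^(3t)(sin(3t)·(-2,-1) - cos(3t)·(-1,-1)).
General solution: K_1X_1 + K_2X_2.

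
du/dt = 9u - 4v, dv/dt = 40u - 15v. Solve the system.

u(t) = C_1e^(-3t)sin(4t) - C_2e^(-3t)cos(4t), v(t) = 3C_1e^(-3t)sin(4t) - C_1e^(-3t)cos(4t) - C_2e^(-3t)sin(4t) - 3C_2e^(-3t)cos(4t)

Coefficient matrix A = [[9, -4], [40, -15]].
Characteristic polynomial det(A - λI) = λ^2 + 6λ + 25 = 0.
Eigenvalues λ = -3 ± 4i (complex conjugate pair).
For λ=-3+4i: an eigenvector is (0,-1) - i(1,3) = (0 - i, -1 - 3i).
A real fundamental pair from Re and Im of e^((-3+4i)t)v: X_1 = e^(-3t)(cos(4t)·(0,-1) + sin(4t)·(1,3)), X_2 = e^(-3t)(sin(4t)·(0,-1) - cos(4t)·(1,3)).
General solution: C_1X_1 + C_2X_2.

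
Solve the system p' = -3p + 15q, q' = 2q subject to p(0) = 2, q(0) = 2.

p(t) = 6e^(2t) - 4e^(-3t), q(t) = 2e^(2t)

Coefficient matrix A = [[-3, 15], [0, 2]].
Characteristic polynomial det(A - λI) = λ^2 + λ - 6 = 0.
Eigenvalues λ = 2, -3.
For λ=2: (A-λI) row 1 is [-5, 15], so an eigenvector is (-3, -1).
For λ=-3: (A-λI) row 1 is [0, 15], so an eigenvector is (1, 0).
General solution: C_1e^(2t)(-3,-1) + C_2e^(-3t)(1,0).
Applying p(0)=2, q(0)=2 gives C_1=-2, C_2=-4.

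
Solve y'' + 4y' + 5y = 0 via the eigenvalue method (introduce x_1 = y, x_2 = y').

Let x_1 = y, x_2 = y'. Then x_1' = x_2 and x_2' = -5x_1 - 4x_2.
A = [[0,1],[-5,-4]]; det(A-λI) = λ^2 + 4λ + 5.
Eigenvalues λ = -2 ± i.

y(t) = K_1e^(-2t)cos(t) + K_2e^(-2t)sin(t)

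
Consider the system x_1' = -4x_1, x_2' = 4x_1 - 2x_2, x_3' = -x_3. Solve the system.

x_1(t) = C_3e^(-4t), x_2(t) = C_1e^(-2t) - 2C_3e^(-4t), x_3(t) = -C_2e^(-t)

Coefficient matrix A = [[-4, 0, 0], [4, -2, 0], [0, 0, -1]].
det(A - λI) = 0 gives eigenvalues λ = -2, -1, -4.
For λ=-2: eigenvector (0,1,0).
For λ=-1: eigenvector (0,0,-1).
For λ=-4: eigenvector (1,-2,0).
General solution: C_1e^(-2t)(0,1,0) + C_2e^(-t)(0,0,-1) + C_3e^(-4t)(1,-2,0).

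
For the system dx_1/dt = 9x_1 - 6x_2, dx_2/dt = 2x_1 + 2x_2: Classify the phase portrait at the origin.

A = [[9,-6],[2,2]]; det(A-λI) = λ^2 - 11λ + 30.
λ = 6, 5: both positive.

unstable node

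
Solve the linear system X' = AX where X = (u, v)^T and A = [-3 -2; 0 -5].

Coefficient matrix A = [[-3, -2], [0, -5]].
Characteristic polynomial det(A - λI) = λ^2 + 8λ + 15 = 0.
Eigenvalues λ = -3, -5.
For λ=-3: (A-λI) row 1 is [0, -2], so an eigenvector is (-1, 0).
For λ=-5: (A-λI) row 1 is [2, -2], so an eigenvector is (1, 1).
General solution: K_1e^(-3t)(-1,0) + K_2e^(-5t)(1,1).

u(t) = -K_1e^(-3t) + K_2e^(-5t), v(t) = K_2e^(-5t)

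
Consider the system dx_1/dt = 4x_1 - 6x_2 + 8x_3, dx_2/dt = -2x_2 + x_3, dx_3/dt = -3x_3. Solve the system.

x_1(t) = K_1e^(4t) + K_2e^(-2t) - 2K_3e^(-3t), x_2(t) = K_2e^(-2t) - K_3e^(-3t), x_3(t) = K_3e^(-3t)

Coefficient matrix A = [[4, -6, 8], [0, -2, 1], [0, 0, -3]].
det(A - λI) = 0 gives eigenvalues λ = 4, -2, -3.
For λ=4: eigenvector (1,0,0).
For λ=-2: eigenvector (1,1,0).
For λ=-3: eigenvector (-2,-1,1).
General solution: K_1e^(4t)(1,0,0) + K_2e^(-2t)(1,1,0) + K_3e^(-3t)(-2,-1,1).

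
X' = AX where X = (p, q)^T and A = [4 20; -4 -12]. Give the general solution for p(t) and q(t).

Coefficient matrix A = [[4, 20], [-4, -12]].
Characteristic polynomial det(A - λI) = λ^2 + 8λ + 32 = 0.
Eigenvalues λ = -4 ± 4i (complex conjugate pair).
For λ=-4+4i: an eigenvector is (-1,0) - i(-2,1) = (-1 + 2i, 0 - i).
A real fundamental pair from Re and Im of e^((-4+4i)t)v: X_1 = e^(-4t)(cos(4t)·(-1,0) + sin(4t)·(-2,1)), X_2 = e^(-4t)(sin(4t)·(-1,0) - cos(4t)·(-2,1)).
General solution: C_1X_1 + C_2X_2.

p(t) = -2C_1e^(-4t)sin(4t) - C_1e^(-4t)cos(4t) - C_2e^(-4t)sin(4t) + 2C_2e^(-4t)cos(4t), q(t) = C_1e^(-4t)sin(4t) - C_2e^(-4t)cos(4t)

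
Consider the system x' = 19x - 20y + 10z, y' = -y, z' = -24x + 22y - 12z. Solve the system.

Coefficient matrix A = [[19, -20, 10], [0, -1, 0], [-24, 22, -12]].
det(A - λI) = 0 gives eigenvalues λ = -1, 3, 4.
For λ=-1: eigenvector (0,1,2).
For λ=3: eigenvector (5,0,-8).
For λ=4: eigenvector (2,0,-3).
General solution: K_1e^(-t)(0,1,2) + K_2e^(3t)(5,0,-8) + K_3e^(4t)(2,0,-3).

x(t) = 5K_2e^(3t) + 2K_3e^(4t), y(t) = K_1e^(-t), z(t) = 2K_1e^(-t) - 8K_2e^(3t) - 3K_3e^(4t)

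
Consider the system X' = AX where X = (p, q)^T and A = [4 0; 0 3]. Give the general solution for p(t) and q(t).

Coefficient matrix A = [[4, 0], [0, 3]].
Characteristic polynomial det(A - λI) = λ^2 - 7λ + 12 = 0.
Eigenvalues λ = 3, 4.
For λ=3: (A-λI) row 1 is [1, 0], so an eigenvector is (0, -1).
For λ=4: (A-λI) row 2 is [0, -1], so an eigenvector is (1, 0).
General solution: K_1e^(3t)(0,-1) + K_2e^(4t)(1,0).

p(t) = K_2e^(4t), q(t) = -K_1e^(3t)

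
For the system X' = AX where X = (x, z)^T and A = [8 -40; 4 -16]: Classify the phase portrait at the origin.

A = [[8,-40],[4,-16]]; det(A-λI) = λ^2 + 8λ + 32.
λ = -4 ± 4i: negative real part.

stable spiral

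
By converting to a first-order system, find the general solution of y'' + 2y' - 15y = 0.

Let x_1 = y, x_2 = y'. Then x_1' = x_2 and x_2' = 15x_1 - 2x_2.
A = [[0,1],[15,-2]]; det(A-λI) = λ^2 + 2λ - 15.
Eigenvalues λ = -5, 3 with eigenvectors (1,-5), (1,3).

y(t) = c_1e^(-5t) + c_2e^(3t)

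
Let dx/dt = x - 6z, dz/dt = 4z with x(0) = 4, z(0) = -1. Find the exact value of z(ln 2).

-16

A = [[1,-6],[0,4]]; eigenvalues λ = 4, 1.
Eigenvectors: (2,-1) for λ=4, (1,0) for λ=1.
From the initial condition, c_1 = 1, c_2 = 2.
z(ln 2) = (1)(2^4)(-1) + (2)(2^1)(0) = -16.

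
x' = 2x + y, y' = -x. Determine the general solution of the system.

x(t) = -c_1e^(t) - c_2te^(t) - 2c_2e^(t), y(t) = c_1e^(t) + c_2te^(t) + c_2e^(t)

Coefficient matrix A = [[2, 1], [-1, 0]].
Characteristic polynomial det(A - λI) = λ^2 - 2λ + 1 = 0.
Single eigenvalue λ = 1 with algebraic multiplicity 2.
Eigenvector v = (-1,1); generalized eigenvector w with (A-λI)w=v is (-2,1).
General solution: e^(t)[c_1·v + c_2·(t·v + w)].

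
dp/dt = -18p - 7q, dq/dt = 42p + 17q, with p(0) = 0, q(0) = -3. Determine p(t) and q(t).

p(t) = 3e^(3t) - 3e^(-4t), q(t) = -9e^(3t) + 6e^(-4t)

Coefficient matrix A = [[-18, -7], [42, 17]].
Characteristic polynomial det(A - λI) = λ^2 + λ - 12 = 0.
Eigenvalues λ = 3, -4.
For λ=3: (A-λI) row 1 is [-21, -7], so an eigenvector is (-1, 3).
For λ=-4: (A-λI) row 1 is [-14, -7], so an eigenvector is (-1, 2).
General solution: C_1e^(3t)(-1,3) + C_2e^(-4t)(-1,2).
Applying p(0)=0, q(0)=-3 gives C_1=-3, C_2=3.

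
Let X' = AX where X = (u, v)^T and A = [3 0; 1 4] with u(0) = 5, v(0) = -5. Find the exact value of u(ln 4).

A = [[3,0],[1,4]]; eigenvalues λ = 4, 3.
Eigenvectors: (0,1) for λ=4, (1,-1) for λ=3.
From the initial condition, c_1 = 0, c_2 = 5.
u(ln 4) = (0)(4^4)(0) + (5)(4^3)(1) = 320.

320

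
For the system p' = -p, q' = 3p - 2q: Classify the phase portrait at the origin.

A = [[-1,0],[3,-2]]; det(A-λI) = λ^2 + 3λ + 2.
λ = -1, -2: both negative.

stable node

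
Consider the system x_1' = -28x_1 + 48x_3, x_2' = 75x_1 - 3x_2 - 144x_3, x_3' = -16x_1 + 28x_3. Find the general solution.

Coefficient matrix A = [[-28, 0, 48], [75, -3, -144], [-16, 0, 28]].
det(A - λI) = 0 gives eigenvalues λ = 4, -3, -4.
For λ=4: eigenvector (-3,9,-2).
For λ=-3: eigenvector (0,1,0).
For λ=-4: eigenvector (2,-6,1).
General solution: c_1e^(4t)(-3,9,-2) + c_2e^(-3t)(0,1,0) + c_3e^(-4t)(2,-6,1).

x_1(t) = -3c_1e^(4t) + 2c_3e^(-4t), x_2(t) = 9c_1e^(4t) + c_2e^(-3t) - 6c_3e^(-4t), x_3(t) = -2c_1e^(4t) + c_3e^(-4t)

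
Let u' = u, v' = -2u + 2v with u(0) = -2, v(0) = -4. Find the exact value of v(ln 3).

-12

A = [[1,0],[-2,2]]; eigenvalues λ = 1, 2.
Eigenvectors: (1,2) for λ=1, (0,-1) for λ=2.
From the initial condition, c_1 = -2, c_2 = 0.
v(ln 3) = (-2)(3^1)(2) + (0)(3^2)(-1) = -12.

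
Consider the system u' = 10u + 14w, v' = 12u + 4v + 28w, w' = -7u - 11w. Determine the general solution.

u(t) = 2C_1e^(3t) - C_3e^(-4t), v(t) = 4C_1e^(3t) + C_2e^(4t) - 2C_3e^(-4t), w(t) = -C_1e^(3t) + C_3e^(-4t)

Coefficient matrix A = [[10, 0, 14], [12, 4, 28], [-7, 0, -11]].
det(A - λI) = 0 gives eigenvalues λ = 3, 4, -4.
For λ=3: eigenvector (2,4,-1).
For λ=4: eigenvector (0,1,0).
For λ=-4: eigenvector (-1,-2,1).
General solution: C_1e^(3t)(2,4,-1) + C_2e^(4t)(0,1,0) + C_3e^(-4t)(-1,-2,1).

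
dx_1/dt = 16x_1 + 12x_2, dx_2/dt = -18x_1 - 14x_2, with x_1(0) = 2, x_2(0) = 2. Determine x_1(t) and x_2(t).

x_1(t) = 10e^(4t) - 8e^(-2t), x_2(t) = -10e^(4t) + 12e^(-2t)

Coefficient matrix A = [[16, 12], [-18, -14]].
Characteristic polynomial det(A - λI) = λ^2 - 2λ - 8 = 0.
Eigenvalues λ = -2, 4.
For λ=-2: (A-λI) row 1 is [18, 12], so an eigenvector is (-2, 3).
For λ=4: (A-λI) row 1 is [12, 12], so an eigenvector is (1, -1).
General solution: C_1e^(-2t)(-2,3) + C_2e^(4t)(1,-1).
Applying x_1(0)=2, x_2(0)=2 gives C_1=4, C_2=10.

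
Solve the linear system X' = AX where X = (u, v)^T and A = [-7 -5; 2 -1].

Coefficient matrix A = [[-7, -5], [2, -1]].
Characteristic polynomial det(A - λI) = λ^2 + 8λ + 17 = 0.
Eigenvalues λ = -4 ± i (complex conjugate pair).
For λ=-4+i: an eigenvector is (2,-1) - i(-1,1) = (2 + i, -1 - i).
A real fundamental pair from Re and Im of e^((-4+i)t)v: X_1 = e^(-4t)(cos(t)·(2,-1) + sin(t)·(-1,1)), X_2 = e^(-4t)(sin(t)·(2,-1) - cos(t)·(-1,1)).
General solution: C_1X_1 + C_2X_2.

u(t) = -C_1e^(-4t)sin(t) + 2C_1e^(-4t)cos(t) + 2C_2e^(-4t)sin(t) + C_2e^(-4t)cos(t), v(t) = C_1e^(-4t)sin(t) - C_1e^(-4t)cos(t) - C_2e^(-4t)sin(t) - C_2e^(-4t)cos(t)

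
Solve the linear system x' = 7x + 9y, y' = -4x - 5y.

x(t) = -3K_1e^(t) - 3K_2te^(t) - 2K_2e^(t), y(t) = 2K_1e^(t) + 2K_2te^(t) + K_2e^(t)

Coefficient matrix A = [[7, 9], [-4, -5]].
Characteristic polynomial det(A - λI) = λ^2 - 2λ + 1 = 0.
Single eigenvalue λ = 1 with algebraic multiplicity 2.
Eigenvector v = (-3,2); generalized eigenvector w with (A-λI)w=v is (-2,1).
General solution: e^(t)[K_1·v + K_2·(t·v + w)].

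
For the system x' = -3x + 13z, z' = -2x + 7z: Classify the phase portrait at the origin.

A = [[-3,13],[-2,7]]; det(A-λI) = λ^2 - 4λ + 5.
λ = 2 ± i: positive real part.

unstable spiral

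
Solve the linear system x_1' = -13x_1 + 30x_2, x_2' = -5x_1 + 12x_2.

Coefficient matrix A = [[-13, 30], [-5, 12]].
Characteristic polynomial det(A - λI) = λ^2 + λ - 6 = 0.
Eigenvalues λ = -3, 2.
For λ=-3: (A-λI) row 1 is [-10, 30], so an eigenvector is (-3, -1).
For λ=2: (A-λI) row 1 is [-15, 30], so an eigenvector is (2, 1).
General solution: c_1e^(-3t)(-3,-1) + c_2e^(2t)(2,1).

x_1(t) = -3c_1e^(-3t) + 2c_2e^(2t), x_2(t) = -c_1e^(-3t) + c_2e^(2t)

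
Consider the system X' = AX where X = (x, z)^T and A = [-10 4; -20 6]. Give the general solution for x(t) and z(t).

x(t) = -C_1e^(-2t)cos(4t) - C_2e^(-2t)sin(4t), z(t) = C_1e^(-2t)sin(4t) - 2C_1e^(-2t)cos(4t) - 2C_2e^(-2t)sin(4t) - C_2e^(-2t)cos(4t)

Coefficient matrix A = [[-10, 4], [-20, 6]].
Characteristic polynomial det(A - λI) = λ^2 + 4λ + 20 = 0.
Eigenvalues λ = -2 ± 4i (complex conjugate pair).
For λ=-2+4i: an eigenvector is (-1,-2) - i(0,1) = (-1, -2 - i).
A real fundamental pair from Re and Im of e^((-2+4i)t)v: X_1 = e^(-2t)(cos(4t)·(-1,-2) + sin(4t)·(0,1)), X_2 = e^(-2t)(sin(4t)·(-1,-2) - cos(4t)·(0,1)).
General solution: C_1X_1 + C_2X_2.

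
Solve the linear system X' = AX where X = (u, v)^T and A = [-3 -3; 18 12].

u(t) = c_1e^(3t) + c_2e^(6t), v(t) = -2c_1e^(3t) - 3c_2e^(6t)

Coefficient matrix A = [[-3, -3], [18, 12]].
Characteristic polynomial det(A - λI) = λ^2 - 9λ + 18 = 0.
Eigenvalues λ = 3, 6.
For λ=3: (A-λI) row 1 is [-6, -3], so an eigenvector is (1, -2).
For λ=6: (A-λI) row 1 is [-9, -3], so an eigenvector is (1, -3).
General solution: c_1e^(3t)(1,-2) + c_2e^(6t)(1,-3).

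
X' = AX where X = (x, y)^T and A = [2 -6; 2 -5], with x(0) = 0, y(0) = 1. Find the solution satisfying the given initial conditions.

x(t) = -6e^(-t) + 6e^(-2t), y(t) = -3e^(-t) + 4e^(-2t)

Coefficient matrix A = [[2, -6], [2, -5]].
Characteristic polynomial det(A - λI) = λ^2 + 3λ + 2 = 0.
Eigenvalues λ = -1, -2.
For λ=-1: (A-λI) row 1 is [3, -6], so an eigenvector is (-2, -1).
For λ=-2: (A-λI) row 1 is [4, -6], so an eigenvector is (-3, -2).
General solution: c_1e^(-t)(-2,-1) + c_2e^(-2t)(-3,-2).
Applying x(0)=0, y(0)=1 gives c_1=3, c_2=-2.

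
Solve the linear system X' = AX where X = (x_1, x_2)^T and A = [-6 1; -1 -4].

Coefficient matrix A = [[-6, 1], [-1, -4]].
Characteristic polynomial det(A - λI) = λ^2 + 10λ + 25 = 0.
Single eigenvalue λ = -5 with algebraic multiplicity 2.
Eigenvector v = (1,1); generalized eigenvector w with (A-λI)w=v is (-3,-2).
General solution: e^(-5t)[c_1·v + c_2·(t·v + w)].

x_1(t) = c_1e^(-5t) + c_2te^(-5t) - 3c_2e^(-5t), x_2(t) = c_1e^(-5t) + c_2te^(-5t) - 2c_2e^(-5t)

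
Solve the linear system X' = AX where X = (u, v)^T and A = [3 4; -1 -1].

u(t) = 2c_1e^(t) + 2c_2te^(t) - 3c_2e^(t), v(t) = -c_1e^(t) - c_2te^(t) + 2c_2e^(t)

Coefficient matrix A = [[3, 4], [-1, -1]].
Characteristic polynomial det(A - λI) = λ^2 - 2λ + 1 = 0.
Single eigenvalue λ = 1 with algebraic multiplicity 2.
Eigenvector v = (2,-1); generalized eigenvector w with (A-λI)w=v is (-3,2).
General solution: e^(t)[c_1·v + c_2·(t·v + w)].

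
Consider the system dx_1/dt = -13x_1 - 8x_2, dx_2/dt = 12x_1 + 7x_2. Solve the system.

x_1(t) = -C_1e^(-5t) + 2C_2e^(-t), x_2(t) = C_1e^(-5t) - 3C_2e^(-t)

Coefficient matrix A = [[-13, -8], [12, 7]].
Characteristic polynomial det(A - λI) = λ^2 + 6λ + 5 = 0.
Eigenvalues λ = -5, -1.
For λ=-5: (A-λI) row 1 is [-8, -8], so an eigenvector is (-1, 1).
For λ=-1: (A-λI) row 1 is [-12, -8], so an eigenvector is (2, -3).
General solution: C_1e^(-5t)(-1,1) + C_2e^(-t)(2,-3).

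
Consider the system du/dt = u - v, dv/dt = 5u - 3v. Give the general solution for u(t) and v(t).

Coefficient matrix A = [[1, -1], [5, -3]].
Characteristic polynomial det(A - λI) = λ^2 + 2λ + 2 = 0.
Eigenvalues λ = -1 ± i (complex conjugate pair).
For λ=-1+i: an eigenvector is (1,2) - i(0,1) = (1, 2 - i).
A real fundamental pair from Re and Im of e^((-1+i)t)v: X_1 = e^(-t)(cos(t)·(1,2) + sin(t)·(0,1)), X_2 = e^(-t)(sin(t)·(1,2) - cos(t)·(0,1)).
General solution: K_1X_1 + K_2X_2.

u(t) = K_1e^(-t)cos(t) + K_2e^(-t)sin(t), v(t) = K_1e^(-t)sin(t) + 2K_1e^(-t)cos(t) + 2K_2e^(-t)sin(t) - K_2e^(-t)cos(t)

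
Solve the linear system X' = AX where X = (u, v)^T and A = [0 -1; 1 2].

u(t) = K_1e^(t) + K_2te^(t), v(t) = -K_1e^(t) - K_2te^(t) - K_2e^(t)

Coefficient matrix A = [[0, -1], [1, 2]].
Characteristic polynomial det(A - λI) = λ^2 - 2λ + 1 = 0.
Single eigenvalue λ = 1 with algebraic multiplicity 2.
Eigenvector v = (1,-1); generalized eigenvector w with (A-λI)w=v is (0,-1).
General solution: e^(t)[K_1·v + K_2·(t·v + w)].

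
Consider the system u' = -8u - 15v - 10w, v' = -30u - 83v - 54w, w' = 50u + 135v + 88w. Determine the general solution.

u(t) = -c_2e^(-3t) + c_3e^(2t), v(t) = 2c_1e^(-2t) - 3c_2e^(-3t) + 6c_3e^(2t), w(t) = -3c_1e^(-2t) + 5c_2e^(-3t) - 10c_3e^(2t)

Coefficient matrix A = [[-8, -15, -10], [-30, -83, -54], [50, 135, 88]].
det(A - λI) = 0 gives eigenvalues λ = -2, -3, 2.
For λ=-2: eigenvector (0,2,-3).
For λ=-3: eigenvector (-1,-3,5).
For λ=2: eigenvector (1,6,-10).
General solution: c_1e^(-2t)(0,2,-3) + c_2e^(-3t)(-1,-3,5) + c_3e^(2t)(1,6,-10).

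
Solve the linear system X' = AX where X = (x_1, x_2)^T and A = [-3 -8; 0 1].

Coefficient matrix A = [[-3, -8], [0, 1]].
Characteristic polynomial det(A - λI) = λ^2 + 2λ - 3 = 0.
Eigenvalues λ = -3, 1.
For λ=-3: (A-λI) row 1 is [0, -8], so an eigenvector is (-1, 0).
For λ=1: (A-λI) row 1 is [-4, -8], so an eigenvector is (-2, 1).
General solution: c_1e^(-3t)(-1,0) + c_2e^(t)(-2,1).

x_1(t) = -c_1e^(-3t) - 2c_2e^(t), x_2(t) = c_2e^(t)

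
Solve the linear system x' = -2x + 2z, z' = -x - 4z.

Coefficient matrix A = [[-2, 2], [-1, -4]].
Characteristic polynomial det(A - λI) = λ^2 + 6λ + 10 = 0.
Eigenvalues λ = -3 ± i (complex conjugate pair).
For λ=-3+i: an eigenvector is (-1,1) - i(1,0) = (-1 - i, 1).
A real fundamental pair from Re and Im of e^((-3+i)t)v: X_1 = e^(-3t)(cos(t)·(-1,1) + sin(t)·(1,0)), X_2 = e^(-3t)(sin(t)·(-1,1) - cos(t)·(1,0)).
General solution: K_1X_1 + K_2X_2.

x(t) = K_1e^(-3t)sin(t) - K_1e^(-3t)cos(t) - K_2e^(-3t)sin(t) - K_2e^(-3t)cos(t), z(t) = K_1e^(-3t)cos(t) + K_2e^(-3t)sin(t)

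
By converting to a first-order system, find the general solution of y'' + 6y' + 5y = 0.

y(t) = K_1e^(-5t) + K_2e^(-t)

Let x_1 = y, x_2 = y'. Then x_1' = x_2 and x_2' = -5x_1 - 6x_2.
A = [[0,1],[-5,-6]]; det(A-λI) = λ^2 + 6λ + 5.
Eigenvalues λ = -5, -1 with eigenvectors (1,-5), (1,-1).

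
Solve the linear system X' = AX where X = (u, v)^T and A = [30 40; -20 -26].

u(t) = 3C_1e^(2t)sin(4t) - C_1e^(2t)cos(4t) - C_2e^(2t)sin(4t) - 3C_2e^(2t)cos(4t), v(t) = -2C_1e^(2t)sin(4t) + C_1e^(2t)cos(4t) + C_2e^(2t)sin(4t) + 2C_2e^(2t)cos(4t)

Coefficient matrix A = [[30, 40], [-20, -26]].
Characteristic polynomial det(A - λI) = λ^2 - 4λ + 20 = 0.
Eigenvalues λ = 2 ± 4i (complex conjugate pair).
For λ=2+4i: an eigenvector is (-1,1) - i(3,-2) = (-1 - 3i, 1 + 2i).
A real fundamental pair from Re and Im of e^((2+4i)t)v: X_1 = e^(2t)(cos(4t)·(-1,1) + sin(4t)·(3,-2)), X_2 = e^(2t)(sin(4t)·(-1,1) - cos(4t)·(3,-2)).
General solution: C_1X_1 + C_2X_2.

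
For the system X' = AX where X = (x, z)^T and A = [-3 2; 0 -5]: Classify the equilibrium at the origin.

stable node

A = [[-3,2],[0,-5]]; det(A-λI) = λ^2 + 8λ + 15.
λ = -5, -3: both negative.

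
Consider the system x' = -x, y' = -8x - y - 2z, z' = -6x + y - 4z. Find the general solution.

x(t) = c_3e^(-t), y(t) = c_1e^(-3t) + 2c_2e^(-2t) - 6c_3e^(-t), z(t) = c_1e^(-3t) + c_2e^(-2t) - 4c_3e^(-t)

Coefficient matrix A = [[-1, 0, 0], [-8, -1, -2], [-6, 1, -4]].
det(A - λI) = 0 gives eigenvalues λ = -3, -2, -1.
For λ=-3: eigenvector (0,1,1).
For λ=-2: eigenvector (0,2,1).
For λ=-1: eigenvector (1,-6,-4).
General solution: c_1e^(-3t)(0,1,1) + c_2e^(-2t)(0,2,1) + c_3e^(-t)(1,-6,-4).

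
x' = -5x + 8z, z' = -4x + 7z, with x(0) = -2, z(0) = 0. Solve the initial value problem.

x(t) = 2e^(3t) - 4e^(-t), z(t) = 2e^(3t) - 2e^(-t)

Coefficient matrix A = [[-5, 8], [-4, 7]].
Characteristic polynomial det(A - λI) = λ^2 - 2λ - 3 = 0.
Eigenvalues λ = -1, 3.
For λ=-1: (A-λI) row 1 is [-4, 8], so an eigenvector is (2, 1).
For λ=3: (A-λI) row 1 is [-8, 8], so an eigenvector is (-1, -1).
General solution: K_1e^(-t)(2,1) + K_2e^(3t)(-1,-1).
Applying x(0)=-2, z(0)=0 gives K_1=-2, K_2=-2.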